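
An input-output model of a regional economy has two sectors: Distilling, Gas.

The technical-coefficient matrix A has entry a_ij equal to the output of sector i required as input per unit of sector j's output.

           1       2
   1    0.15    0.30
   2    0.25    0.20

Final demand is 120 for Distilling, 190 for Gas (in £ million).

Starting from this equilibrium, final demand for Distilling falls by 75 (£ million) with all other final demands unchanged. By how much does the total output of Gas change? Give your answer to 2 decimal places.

I − A =
  [   0.85    -0.30]
  [  -0.25     0.80]
det(I−A) = (0.85)(0.80) − (-0.30)(-0.25) = 0.6050
adj(I−A) = [[0.80, 0.30], [0.25, 0.85]]
(I − A)⁻¹ = adj(I−A) / det(I−A) ≈
  [   1.3223     0.4959]
  [   0.4132     1.4050]
Δx = (I − A)⁻¹ Δd with Δd having -75 in the Distilling component and 0 elsewhere.
So Δx_2 = L_21 · (-75), where L_21 = adj(I−A)_21 / det(I−A) = 0.25 / 0.6050.
Δx_2 = 0.25 × (-75) / 0.6050 = -18.75 / 0.6050 ≈ -30.99.

Δx_2 = -30.99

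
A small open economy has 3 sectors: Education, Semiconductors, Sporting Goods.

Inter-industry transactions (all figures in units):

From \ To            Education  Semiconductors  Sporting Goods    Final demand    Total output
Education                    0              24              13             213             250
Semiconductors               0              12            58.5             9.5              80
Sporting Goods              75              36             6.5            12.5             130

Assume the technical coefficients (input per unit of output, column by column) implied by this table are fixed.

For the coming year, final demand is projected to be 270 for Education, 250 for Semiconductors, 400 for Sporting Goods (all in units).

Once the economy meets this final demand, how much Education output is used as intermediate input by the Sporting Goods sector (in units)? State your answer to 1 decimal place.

z_13 = 100.9

Technical coefficients a_ij = z_ij / X_j:
  a_11 = 0/250 = 0.00, a_21 = 0/250 = 0.00, a_31 = 75/250 = 0.30
  a_12 = 24/80 = 0.30, a_22 = 12/80 = 0.15, a_32 = 36/80 = 0.45
  a_13 = 13/130 = 0.10, a_23 = 58.5/130 = 0.45, a_33 = 6.5/130 = 0.05
I − A =
  [   1.00    -0.30    -0.10]
  [   0.00     0.85    -0.45]
  [  -0.30    -0.45     0.95]
Cofactors of I−A, C_ij = (−1)^(i+j)·(minor ij) (rows/columns in the sector order above):
  C_11 = (0.85)(0.95) − (-0.45)(-0.45) = 0.6050
  C_12 = −[(0.00)(0.95) − (-0.45)(-0.30)] = 0.1350
  C_13 = (0.00)(-0.45) − (0.85)(-0.30) = 0.2550
  C_21 = −[(-0.30)(0.95) − (-0.10)(-0.45)] = 0.3300
  C_22 = (1.00)(0.95) − (-0.10)(-0.30) = 0.9200
  C_23 = −[(1.00)(-0.45) − (-0.30)(-0.30)] = 0.5400
  C_31 = (-0.30)(-0.45) − (-0.10)(0.85) = 0.2200
  C_32 = −[(1.00)(-0.45) − (-0.10)(0.00)] = 0.4500
  C_33 = (1.00)(0.85) − (-0.30)(0.00) = 0.8500
det(I−A) = Σ_j (I−A)_1j·C_1j = (1.00)(0.6050) + (-0.30)(0.1350) + (-0.10)(0.2550) = 0.5390
adj(I−A) = Cᵀ =
  [ 0.6050   0.3300   0.2200]
  [ 0.1350   0.9200   0.4500]
  [ 0.2550   0.5400   0.8500]
(I − A)⁻¹ = adj(I−A) / det(I−A) ≈
  [   1.1224     0.6122     0.4082]
  [   0.2505     1.7069     0.8349]
  [   0.4731     1.0019     1.5770]
First solve x = (I − A)⁻¹ d = adj(I−A)·d / det(I−A); in particular x_3 = (0.2550·270 + 0.5400·250 + 0.8500·400) / 0.5390 = 543.85 / 0.5390 ≈ 1008.998.
Intermediate flow from 1 to 3: z_13 = a_13 · x_3 = 0.10 × 543.85 / 0.5390 = 54.385 / 0.5390 ≈ 100.9.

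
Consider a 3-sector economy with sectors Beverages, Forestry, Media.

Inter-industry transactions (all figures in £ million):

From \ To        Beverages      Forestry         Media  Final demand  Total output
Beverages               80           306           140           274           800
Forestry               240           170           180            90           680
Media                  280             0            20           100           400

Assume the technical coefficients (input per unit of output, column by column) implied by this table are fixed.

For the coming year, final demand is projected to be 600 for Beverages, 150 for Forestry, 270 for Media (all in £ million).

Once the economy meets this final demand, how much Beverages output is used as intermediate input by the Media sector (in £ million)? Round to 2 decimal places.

Technical coefficients a_ij = z_ij / X_j:
  a_BB = 80/800 = 0.10, a_FB = 240/800 = 0.30, a_MB = 280/800 = 0.35
  a_BF = 306/680 = 0.45, a_FF = 170/680 = 0.25, a_MF = 0/680 = 0.00
  a_BM = 140/400 = 0.35, a_FM = 180/400 = 0.45, a_MM = 20/400 = 0.05
I − A =
  [   0.90    -0.45    -0.35]
  [  -0.30     0.75    -0.45]
  [  -0.35     0.00     0.95]
Cofactors of I−A, C_ij = (−1)^(i+j)·(minor ij) (rows/columns in the sector order above):
  C_11 = (0.75)(0.95) − (-0.45)(0.00) = 0.7125
  C_12 = −[(-0.30)(0.95) − (-0.45)(-0.35)] = 0.4425
  C_13 = (-0.30)(0.00) − (0.75)(-0.35) = 0.2625
  C_21 = −[(-0.45)(0.95) − (-0.35)(0.00)] = 0.4275
  C_22 = (0.90)(0.95) − (-0.35)(-0.35) = 0.7325
  C_23 = −[(0.90)(0.00) − (-0.45)(-0.35)] = 0.1575
  C_31 = (-0.45)(-0.45) − (-0.35)(0.75) = 0.4650
  C_32 = −[(0.90)(-0.45) − (-0.35)(-0.30)] = 0.5100
  C_33 = (0.90)(0.75) − (-0.45)(-0.30) = 0.5400
det(I−A) = Σ_j (I−A)_1j·C_1j = (0.90)(0.7125) + (-0.45)(0.4425) + (-0.35)(0.2625) = 0.35025
adj(I−A) = Cᵀ =
  [ 0.7125   0.4275   0.4650]
  [ 0.4425   0.7325   0.5100]
  [ 0.2625   0.1575   0.5400]
(I − A)⁻¹ = adj(I−A) / det(I−A) ≈
  [   2.0343     1.2206     1.3276]
  [   1.2634     2.0914     1.4561]
  [   0.7495     0.4497     1.5418]
First solve x = (I − A)⁻¹ d = adj(I−A)·d / det(I−A); in particular x_M = (0.2625·600 + 0.1575·150 + 0.5400·270) / 0.35025 = 326.925 / 0.35025 ≈ 933.4047.
Intermediate flow from B to M: z_BM = a_BM · x_M = 0.35 × 326.925 / 0.35025 = 114.42375 / 0.35025 ≈ 326.69.

z_BM = 326.69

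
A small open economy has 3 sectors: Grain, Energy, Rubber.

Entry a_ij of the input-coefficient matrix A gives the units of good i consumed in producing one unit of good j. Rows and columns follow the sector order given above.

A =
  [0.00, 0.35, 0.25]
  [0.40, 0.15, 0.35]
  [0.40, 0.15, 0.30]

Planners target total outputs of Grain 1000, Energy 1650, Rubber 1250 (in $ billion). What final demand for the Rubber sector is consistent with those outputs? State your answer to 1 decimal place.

I − A =
  [   1.00    -0.35    -0.25]
  [  -0.40     0.85    -0.35]
  [  -0.40    -0.15     0.70]
d = (I − A) x:
  d_G = (+1.00)·1000 + (-0.35)·1650 + (-0.25)·1250 = 110.0
  d_E = (-0.40)·1000 + (+0.85)·1650 + (-0.35)·1250 = 565.0
  d_R = (-0.40)·1000 + (-0.15)·1650 + (+0.70)·1250 = 227.5

d_R = 227.5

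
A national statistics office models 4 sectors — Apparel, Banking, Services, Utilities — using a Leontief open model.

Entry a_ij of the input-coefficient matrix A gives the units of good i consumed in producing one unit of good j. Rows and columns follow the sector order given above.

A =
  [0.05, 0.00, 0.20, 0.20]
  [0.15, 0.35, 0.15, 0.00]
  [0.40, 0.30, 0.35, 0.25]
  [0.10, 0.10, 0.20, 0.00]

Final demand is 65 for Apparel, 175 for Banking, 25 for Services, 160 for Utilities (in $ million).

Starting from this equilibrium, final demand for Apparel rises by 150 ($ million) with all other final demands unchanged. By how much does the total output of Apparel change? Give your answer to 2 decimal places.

Δx_A = 216.63

I − A =
  [   0.95     0.00    -0.20    -0.20]
  [  -0.15     0.65    -0.15     0.00]
  [  -0.40    -0.30     0.65    -0.25]
  [  -0.10    -0.10    -0.20     1.00]
Compute the cofactors C_ij = (−1)^(i+j)·(3×3 minor ij) of I−A; the adjugate is their transpose:
adj(I−A) = Cᵀ =
  [ 0.341250   0.090000   0.159000   0.108000]
  [ 0.153750   0.456000   0.175500   0.074625]
  [ 0.325000   0.310750   0.601500   0.215375]
  [ 0.114500   0.116750   0.153750   0.297625]
det(I−A) = Σ_j (I−A)_1j·C_1j = (0.95)(0.341250) + (0.00)(0.153750) + (-0.20)(0.325000) + (-0.20)(0.114500) = 0.2362875
(I − A)⁻¹ = adj(I−A) / det(I−A) ≈
  [   1.4442     0.3809     0.6729     0.4571]
  [   0.6507     1.9299     0.7427     0.3158]
  [   1.3754     1.3151     2.5456     0.9115]
  [   0.4846     0.4941     0.6507     1.2596]
Δx = (I − A)⁻¹ Δd with Δd having +150 in the Apparel component and 0 elsewhere.
So Δx_A = L_AA · (+150), where L_AA = adj(I−A)_AA / det(I−A) = 0.341250 / 0.2362875.
Δx_A = 0.341250 × (+150) / 0.2362875 = 51.1875 / 0.2362875 ≈ 216.63.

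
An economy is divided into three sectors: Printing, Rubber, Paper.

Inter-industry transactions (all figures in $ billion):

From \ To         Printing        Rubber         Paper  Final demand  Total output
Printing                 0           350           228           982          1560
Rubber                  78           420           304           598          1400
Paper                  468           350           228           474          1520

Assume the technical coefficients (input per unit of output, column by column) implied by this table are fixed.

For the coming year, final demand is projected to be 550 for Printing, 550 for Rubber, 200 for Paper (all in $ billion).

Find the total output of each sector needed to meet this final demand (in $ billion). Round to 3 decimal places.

x_1 = 963.477, x_2 = 1112.397, x_3 = 902.521

Technical coefficients a_ij = z_ij / X_j:
  a_11 = 0/1560 = 0.00, a_21 = 78/1560 = 0.05, a_31 = 468/1560 = 0.30
  a_12 = 350/1400 = 0.25, a_22 = 420/1400 = 0.30, a_32 = 350/1400 = 0.25
  a_13 = 228/1520 = 0.15, a_23 = 304/1520 = 0.20, a_33 = 228/1520 = 0.15
I − A =
  [   1.00    -0.25    -0.15]
  [  -0.05     0.70    -0.20]
  [  -0.30    -0.25     0.85]
Cofactors of I−A, C_ij = (−1)^(i+j)·(minor ij) (rows/columns in the sector order above):
  C_11 = (0.70)(0.85) − (-0.20)(-0.25) = 0.5450
  C_12 = −[(-0.05)(0.85) − (-0.20)(-0.30)] = 0.1025
  C_13 = (-0.05)(-0.25) − (0.70)(-0.30) = 0.2225
  C_21 = −[(-0.25)(0.85) − (-0.15)(-0.25)] = 0.2500
  C_22 = (1.00)(0.85) − (-0.15)(-0.30) = 0.8050
  C_23 = −[(1.00)(-0.25) − (-0.25)(-0.30)] = 0.3250
  C_31 = (-0.25)(-0.20) − (-0.15)(0.70) = 0.1550
  C_32 = −[(1.00)(-0.20) − (-0.15)(-0.05)] = 0.2075
  C_33 = (1.00)(0.70) − (-0.25)(-0.05) = 0.6875
det(I−A) = Σ_j (I−A)_1j·C_1j = (1.00)(0.5450) + (-0.25)(0.1025) + (-0.15)(0.2225) = 0.4860
adj(I−A) = Cᵀ =
  [ 0.5450   0.2500   0.1550]
  [ 0.1025   0.8050   0.2075]
  [ 0.2225   0.3250   0.6875]
(I − A)⁻¹ = adj(I−A) / det(I−A) ≈
  [   1.1214     0.5144     0.3189]
  [   0.2109     1.6564     0.4270]
  [   0.4578     0.6687     1.4146]
x = (I − A)⁻¹ d = adj(I−A)·d / det(I−A), with det(I−A) = 0.4860:
  x_1 = (0.5450·550 + 0.2500·550 + 0.1550·200) / 0.4860 = 468.25 / 0.4860 ≈ 963.477
  x_2 = (0.1025·550 + 0.8050·550 + 0.2075·200) / 0.4860 = 540.625 / 0.4860 ≈ 1112.397
  x_3 = (0.2225·550 + 0.3250·550 + 0.6875·200) / 0.4860 = 438.625 / 0.4860 ≈ 902.521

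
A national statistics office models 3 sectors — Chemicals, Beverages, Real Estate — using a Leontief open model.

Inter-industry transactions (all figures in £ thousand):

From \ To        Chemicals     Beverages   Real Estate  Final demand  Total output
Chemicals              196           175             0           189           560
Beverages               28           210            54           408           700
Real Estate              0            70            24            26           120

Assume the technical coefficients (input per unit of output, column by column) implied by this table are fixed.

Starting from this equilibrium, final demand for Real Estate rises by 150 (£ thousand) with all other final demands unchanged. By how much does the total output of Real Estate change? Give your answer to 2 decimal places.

Technical coefficients a_ij = z_ij / X_j:
  a_11 = 196/560 = 0.35, a_21 = 28/560 = 0.05, a_31 = 0/560 = 0.00
  a_12 = 175/700 = 0.25, a_22 = 210/700 = 0.30, a_32 = 70/700 = 0.10
  a_13 = 0/120 = 0.00, a_23 = 54/120 = 0.45, a_33 = 24/120 = 0.20
I − A =
  [   0.65    -0.25     0.00]
  [  -0.05     0.70    -0.45]
  [   0.00    -0.10     0.80]
Cofactors of I−A, C_ij = (−1)^(i+j)·(minor ij) (rows/columns in the sector order above):
  C_11 = (0.70)(0.80) − (-0.45)(-0.10) = 0.5150
  C_12 = −[(-0.05)(0.80) − (-0.45)(0.00)] = 0.0400
  C_13 = (-0.05)(-0.10) − (0.70)(0.00) = 0.0050
  C_21 = −[(-0.25)(0.80) − (0.00)(-0.10)] = 0.2000
  C_22 = (0.65)(0.80) − (0.00)(0.00) = 0.5200
  C_23 = −[(0.65)(-0.10) − (-0.25)(0.00)] = 0.0650
  C_31 = (-0.25)(-0.45) − (0.00)(0.70) = 0.1125
  C_32 = −[(0.65)(-0.45) − (0.00)(-0.05)] = 0.2925
  C_33 = (0.65)(0.70) − (-0.25)(-0.05) = 0.4425
det(I−A) = Σ_j (I−A)_1j·C_1j = (0.65)(0.5150) + (-0.25)(0.0400) + (0.00)(0.0050) = 0.32475
adj(I−A) = Cᵀ =
  [ 0.5150   0.2000   0.1125]
  [ 0.0400   0.5200   0.2925]
  [ 0.0050   0.0650   0.4425]
(I − A)⁻¹ = adj(I−A) / det(I−A) ≈
  [   1.5858     0.6159     0.3464]
  [   0.1232     1.6012     0.9007]
  [   0.0154     0.2002     1.3626]
Δx = (I − A)⁻¹ Δd with Δd having +150 in the Real Estate component and 0 elsewhere.
So Δx_3 = L_33 · (+150), where L_33 = adj(I−A)_33 / det(I−A) = 0.4425 / 0.32475.
Δx_3 = 0.4425 × (+150) / 0.32475 = 66.375 / 0.32475 ≈ 204.39.

Δx_3 = 204.39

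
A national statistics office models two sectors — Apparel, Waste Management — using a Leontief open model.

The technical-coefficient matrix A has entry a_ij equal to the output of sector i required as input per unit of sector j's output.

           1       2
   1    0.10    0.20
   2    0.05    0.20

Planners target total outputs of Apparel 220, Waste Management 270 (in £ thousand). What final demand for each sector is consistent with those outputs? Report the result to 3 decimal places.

I − A =
  [   0.90    -0.20]
  [  -0.05     0.80]
d = (I − A) x:
  d_1 = (+0.90)·220 + (-0.20)·270 = 144.000
  d_2 = (-0.05)·220 + (+0.80)·270 = 205.000

d_1 = 144.000, d_2 = 205.000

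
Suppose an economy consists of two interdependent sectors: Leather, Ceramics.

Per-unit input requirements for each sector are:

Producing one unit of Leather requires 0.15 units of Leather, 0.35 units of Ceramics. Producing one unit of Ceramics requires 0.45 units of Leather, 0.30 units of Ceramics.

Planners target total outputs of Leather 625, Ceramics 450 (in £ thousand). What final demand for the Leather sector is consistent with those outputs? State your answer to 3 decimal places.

I − A =
  [   0.85    -0.45]
  [  -0.35     0.70]
d = (I − A) x:
  d_L = (+0.85)·625 + (-0.45)·450 = 328.750
  d_C = (-0.35)·625 + (+0.70)·450 = 96.250

d_L = 328.750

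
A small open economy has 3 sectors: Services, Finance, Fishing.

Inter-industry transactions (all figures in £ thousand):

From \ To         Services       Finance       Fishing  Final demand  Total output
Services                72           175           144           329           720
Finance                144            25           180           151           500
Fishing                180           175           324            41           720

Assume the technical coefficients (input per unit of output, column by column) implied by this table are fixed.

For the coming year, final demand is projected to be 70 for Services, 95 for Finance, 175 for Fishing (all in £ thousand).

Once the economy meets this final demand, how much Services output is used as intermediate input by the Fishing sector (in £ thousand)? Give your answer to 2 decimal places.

Technical coefficients a_ij = z_ij / X_j:
  a_11 = 72/720 = 0.10, a_21 = 144/720 = 0.20, a_31 = 180/720 = 0.25
  a_12 = 175/500 = 0.35, a_22 = 25/500 = 0.05, a_32 = 175/500 = 0.35
  a_13 = 144/720 = 0.20, a_23 = 180/720 = 0.25, a_33 = 324/720 = 0.45
I − A =
  [   0.90    -0.35    -0.20]
  [  -0.20     0.95    -0.25]
  [  -0.25    -0.35     0.55]
Cofactors of I−A, C_ij = (−1)^(i+j)·(minor ij) (rows/columns in the sector order above):
  C_11 = (0.95)(0.55) − (-0.25)(-0.35) = 0.4350
  C_12 = −[(-0.20)(0.55) − (-0.25)(-0.25)] = 0.1725
  C_13 = (-0.20)(-0.35) − (0.95)(-0.25) = 0.3075
  C_21 = −[(-0.35)(0.55) − (-0.20)(-0.35)] = 0.2625
  C_22 = (0.90)(0.55) − (-0.20)(-0.25) = 0.4450
  C_23 = −[(0.90)(-0.35) − (-0.35)(-0.25)] = 0.4025
  C_31 = (-0.35)(-0.25) − (-0.20)(0.95) = 0.2775
  C_32 = −[(0.90)(-0.25) − (-0.20)(-0.20)] = 0.2650
  C_33 = (0.90)(0.95) − (-0.35)(-0.20) = 0.7850
det(I−A) = Σ_j (I−A)_1j·C_1j = (0.90)(0.4350) + (-0.35)(0.1725) + (-0.20)(0.3075) = 0.269625
adj(I−A) = Cᵀ =
  [ 0.4350   0.2625   0.2775]
  [ 0.1725   0.4450   0.2650]
  [ 0.3075   0.4025   0.7850]
(I − A)⁻¹ = adj(I−A) / det(I−A) ≈
  [   1.6134     0.9736     1.0292]
  [   0.6398     1.6504     0.9828]
  [   1.1405     1.4928     2.9115]
First solve x = (I − A)⁻¹ d = adj(I−A)·d / det(I−A); in particular x_3 = (0.3075·70 + 0.4025·95 + 0.7850·175) / 0.269625 = 197.1375 / 0.269625 ≈ 731.1544.
Intermediate flow from 1 to 3: z_13 = a_13 · x_3 = 0.20 × 197.1375 / 0.269625 = 39.4275 / 0.269625 ≈ 146.23.

z_13 = 146.23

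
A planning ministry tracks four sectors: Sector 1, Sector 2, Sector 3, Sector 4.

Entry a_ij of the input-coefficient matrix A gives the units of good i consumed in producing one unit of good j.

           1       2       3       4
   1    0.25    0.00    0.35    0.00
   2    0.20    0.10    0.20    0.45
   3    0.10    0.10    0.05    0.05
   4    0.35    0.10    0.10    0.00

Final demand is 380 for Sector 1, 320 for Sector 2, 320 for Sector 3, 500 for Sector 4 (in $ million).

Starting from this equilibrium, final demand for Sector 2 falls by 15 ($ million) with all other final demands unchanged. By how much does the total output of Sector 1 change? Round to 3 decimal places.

Δx_1 = -1.024

I − A =
  [   0.75     0.00    -0.35     0.00]
  [  -0.20     0.90    -0.20    -0.45]
  [  -0.10    -0.10     0.95    -0.05]
  [  -0.35    -0.10    -0.10     1.00]
Compute the cofactors C_ij = (−1)^(i+j)·(3×3 minor ij) of I−A; the adjugate is their transpose:
adj(I−A) = Cᵀ =
  [ 0.782250   0.036750   0.299250   0.031500]
  [ 0.366625   0.667625   0.308875   0.315875]
  [ 0.138000   0.078750   0.641250   0.067500]
  [ 0.324250   0.087500   0.199750   0.587750]
det(I−A) = Σ_j (I−A)_1j·C_1j = (0.75)(0.782250) + (0.00)(0.366625) + (-0.35)(0.138000) + (0.00)(0.324250) = 0.5383875
(I − A)⁻¹ = adj(I−A) / det(I−A) ≈
  [   1.4529     0.0683     0.5558     0.0585]
  [   0.6810     1.2400     0.5737     0.5867]
  [   0.2563     0.1463     1.1911     0.1254]
  [   0.6023     0.1625     0.3710     1.0917]
Δx = (I − A)⁻¹ Δd with Δd having -15 in the Sector 2 component and 0 elsewhere.
So Δx_1 = L_12 · (-15), where L_12 = adj(I−A)_12 / det(I−A) = 0.036750 / 0.5383875.
Δx_1 = 0.036750 × (-15) / 0.5383875 = -0.55125 / 0.5383875 ≈ -1.024.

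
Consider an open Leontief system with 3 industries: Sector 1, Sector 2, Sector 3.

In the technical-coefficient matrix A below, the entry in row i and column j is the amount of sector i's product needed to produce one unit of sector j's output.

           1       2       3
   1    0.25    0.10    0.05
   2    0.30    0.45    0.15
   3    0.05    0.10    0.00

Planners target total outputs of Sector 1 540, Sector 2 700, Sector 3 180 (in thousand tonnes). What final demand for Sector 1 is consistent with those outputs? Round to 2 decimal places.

d_1 = 326.00

I − A =
  [   0.75    -0.10    -0.05]
  [  -0.30     0.55    -0.15]
  [  -0.05    -0.10     1.00]
d = (I − A) x:
  d_1 = (+0.75)·540 + (-0.10)·700 + (-0.05)·180 = 326.00
  d_2 = (-0.30)·540 + (+0.55)·700 + (-0.15)·180 = 196.00
  d_3 = (-0.05)·540 + (-0.10)·700 + (+1.00)·180 = 83.00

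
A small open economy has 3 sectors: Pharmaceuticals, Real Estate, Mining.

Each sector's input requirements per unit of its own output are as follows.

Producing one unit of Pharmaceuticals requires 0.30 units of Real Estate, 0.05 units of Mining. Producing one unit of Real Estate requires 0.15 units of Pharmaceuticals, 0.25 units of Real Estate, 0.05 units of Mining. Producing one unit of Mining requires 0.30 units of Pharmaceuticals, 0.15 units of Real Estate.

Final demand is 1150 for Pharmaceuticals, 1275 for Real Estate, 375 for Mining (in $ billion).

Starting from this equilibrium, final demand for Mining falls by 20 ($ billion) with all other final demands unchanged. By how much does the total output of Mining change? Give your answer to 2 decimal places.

Δx_3 = -20.72

I − A =
  [   1.00    -0.15    -0.30]
  [  -0.30     0.75    -0.15]
  [  -0.05    -0.05     1.00]
Cofactors of I−A, C_ij = (−1)^(i+j)·(minor ij) (rows/columns in the sector order above):
  C_11 = (0.75)(1.00) − (-0.15)(-0.05) = 0.7425
  C_12 = −[(-0.30)(1.00) − (-0.15)(-0.05)] = 0.3075
  C_13 = (-0.30)(-0.05) − (0.75)(-0.05) = 0.0525
  C_21 = −[(-0.15)(1.00) − (-0.30)(-0.05)] = 0.1650
  C_22 = (1.00)(1.00) − (-0.30)(-0.05) = 0.9850
  C_23 = −[(1.00)(-0.05) − (-0.15)(-0.05)] = 0.0575
  C_31 = (-0.15)(-0.15) − (-0.30)(0.75) = 0.2475
  C_32 = −[(1.00)(-0.15) − (-0.30)(-0.30)] = 0.2400
  C_33 = (1.00)(0.75) − (-0.15)(-0.30) = 0.7050
det(I−A) = Σ_j (I−A)_1j·C_1j = (1.00)(0.7425) + (-0.15)(0.3075) + (-0.30)(0.0525) = 0.680625
adj(I−A) = Cᵀ =
  [ 0.7425   0.1650   0.2475]
  [ 0.3075   0.9850   0.2400]
  [ 0.0525   0.0575   0.7050]
(I − A)⁻¹ = adj(I−A) / det(I−A) ≈
  [   1.0909     0.2424     0.3636]
  [   0.4518     1.4472     0.3526]
  [   0.0771     0.0845     1.0358]
Δx = (I − A)⁻¹ Δd with Δd having -20 in the Mining component and 0 elsewhere.
So Δx_3 = L_33 · (-20), where L_33 = adj(I−A)_33 / det(I−A) = 0.7050 / 0.680625.
Δx_3 = 0.7050 × (-20) / 0.680625 = -14.10 / 0.680625 ≈ -20.72.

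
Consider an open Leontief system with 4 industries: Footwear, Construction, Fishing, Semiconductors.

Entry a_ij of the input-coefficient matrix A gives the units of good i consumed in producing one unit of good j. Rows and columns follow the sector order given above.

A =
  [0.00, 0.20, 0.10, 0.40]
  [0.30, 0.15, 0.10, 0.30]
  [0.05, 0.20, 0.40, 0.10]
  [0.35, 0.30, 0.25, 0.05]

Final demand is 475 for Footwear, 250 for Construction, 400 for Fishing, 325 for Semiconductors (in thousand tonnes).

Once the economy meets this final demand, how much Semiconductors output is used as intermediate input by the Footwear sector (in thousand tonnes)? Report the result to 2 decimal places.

z_41 = 662.95

I − A =
  [   1.00    -0.20    -0.10    -0.40]
  [  -0.30     0.85    -0.10    -0.30]
  [  -0.05    -0.20     0.60    -0.10]
  [  -0.35    -0.30    -0.25     0.95]
Compute the cofactors C_ij = (−1)^(i+j)·(3×3 minor ij) of I−A; the adjugate is their transpose:
adj(I−A) = Cᵀ =
  [ 0.372250   0.223000   0.202750   0.248500]
  [ 0.238500   0.447750   0.225000   0.265500]
  [ 0.152625   0.214500   0.484500   0.183000]
  [ 0.252625   0.280000   0.273250   0.442750]
det(I−A) = Σ_j (I−A)_1j·C_1j = (1.00)(0.372250) + (-0.20)(0.238500) + (-0.10)(0.152625) + (-0.40)(0.252625) = 0.2082375
(I − A)⁻¹ = adj(I−A) / det(I−A) ≈
  [   1.7876     1.0709     0.9736     1.1933]
  [   1.1453     2.1502     1.0805     1.2750]
  [   0.7329     1.0301     2.3267     0.8788]
  [   1.2132     1.3446     1.3122     2.1262]
First solve x = (I − A)⁻¹ d = adj(I−A)·d / det(I−A); in particular x_1 = (0.372250·475 + 0.223000·250 + 0.202750·400 + 0.248500·325) / 0.2082375 = 394.43125 / 0.2082375 ≈ 1894.1413.
Intermediate flow from 4 to 1: z_41 = a_41 · x_1 = 0.35 × 394.43125 / 0.2082375 = 138.0509375 / 0.2082375 ≈ 662.95.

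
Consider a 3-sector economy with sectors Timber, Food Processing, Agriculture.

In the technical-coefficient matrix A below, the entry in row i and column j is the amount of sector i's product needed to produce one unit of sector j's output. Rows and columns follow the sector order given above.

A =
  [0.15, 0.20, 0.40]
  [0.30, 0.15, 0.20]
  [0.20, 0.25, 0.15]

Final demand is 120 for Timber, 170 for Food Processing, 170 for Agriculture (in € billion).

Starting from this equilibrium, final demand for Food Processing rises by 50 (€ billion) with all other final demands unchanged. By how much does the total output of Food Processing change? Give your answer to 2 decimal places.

Δx_F = 77.48

I − A =
  [   0.85    -0.20    -0.40]
  [  -0.30     0.85    -0.20]
  [  -0.20    -0.25     0.85]
Cofactors of I−A, C_ij = (−1)^(i+j)·(minor ij) (rows/columns in the sector order above):
  C_11 = (0.85)(0.85) − (-0.20)(-0.25) = 0.6725
  C_12 = −[(-0.30)(0.85) − (-0.20)(-0.20)] = 0.2950
  C_13 = (-0.30)(-0.25) − (0.85)(-0.20) = 0.2450
  C_21 = −[(-0.20)(0.85) − (-0.40)(-0.25)] = 0.2700
  C_22 = (0.85)(0.85) − (-0.40)(-0.20) = 0.6425
  C_23 = −[(0.85)(-0.25) − (-0.20)(-0.20)] = 0.2525
  C_31 = (-0.20)(-0.20) − (-0.40)(0.85) = 0.3800
  C_32 = −[(0.85)(-0.20) − (-0.40)(-0.30)] = 0.2900
  C_33 = (0.85)(0.85) − (-0.20)(-0.30) = 0.6625
det(I−A) = Σ_j (I−A)_1j·C_1j = (0.85)(0.6725) + (-0.20)(0.2950) + (-0.40)(0.2450) = 0.414625
adj(I−A) = Cᵀ =
  [ 0.6725   0.2700   0.3800]
  [ 0.2950   0.6425   0.2900]
  [ 0.2450   0.2525   0.6625]
(I − A)⁻¹ = adj(I−A) / det(I−A) ≈
  [   1.6219     0.6512     0.9165]
  [   0.7115     1.5496     0.6994]
  [   0.5909     0.6090     1.5978]
Δx = (I − A)⁻¹ Δd with Δd having +50 in the Food Processing component and 0 elsewhere.
So Δx_F = L_FF · (+50), where L_FF = adj(I−A)_FF / det(I−A) = 0.6425 / 0.414625.
Δx_F = 0.6425 × (+50) / 0.414625 = 32.125 / 0.414625 ≈ 77.48.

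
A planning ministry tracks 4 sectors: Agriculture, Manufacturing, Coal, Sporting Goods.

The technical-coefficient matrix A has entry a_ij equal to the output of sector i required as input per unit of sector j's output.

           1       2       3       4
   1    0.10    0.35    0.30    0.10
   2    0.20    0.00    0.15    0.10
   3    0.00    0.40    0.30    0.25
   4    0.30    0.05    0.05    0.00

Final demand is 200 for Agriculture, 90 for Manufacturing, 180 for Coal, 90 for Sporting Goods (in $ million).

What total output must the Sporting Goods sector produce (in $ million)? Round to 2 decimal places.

I − A =
  [   0.90    -0.35    -0.30    -0.10]
  [  -0.20     1.00    -0.15    -0.10]
  [   0.00    -0.40     0.70    -0.25]
  [  -0.30    -0.05    -0.05     1.00]
Compute the cofactors C_ij = (−1)^(i+j)·(3×3 minor ij) of I−A; the adjugate is their transpose:
adj(I−A) = Cᵀ =
  [ 0.620125   0.369875   0.358500   0.188625]
  [ 0.169750   0.575250   0.205000   0.125750]
  [ 0.169500   0.385500   0.784000   0.251500]
  [ 0.203000   0.159000   0.157000   0.503000]
det(I−A) = Σ_j (I−A)_1j·C_1j = (0.90)(0.620125) + (-0.35)(0.169750) + (-0.30)(0.169500) + (-0.10)(0.203000) = 0.42755
(I − A)⁻¹ = adj(I−A) / det(I−A) ≈
  [   1.4504     0.8651     0.8385     0.4412]
  [   0.3970     1.3455     0.4795     0.2941]
  [   0.3964     0.9016     1.8337     0.5882]
  [   0.4748     0.3719     0.3672     1.1765]
x = (I − A)⁻¹ d = adj(I−A)·d / det(I−A), with det(I−A) = 0.42755:
  x_1 = (0.620125·200 + 0.369875·90 + 0.358500·180 + 0.188625·90) / 0.42755 = 238.82 / 0.42755 ≈ 558.58
  x_2 = (0.169750·200 + 0.575250·90 + 0.205000·180 + 0.125750·90) / 0.42755 = 133.94 / 0.42755 ≈ 313.27
  x_3 = (0.169500·200 + 0.385500·90 + 0.784000·180 + 0.251500·90) / 0.42755 = 232.35 / 0.42755 ≈ 543.45
  x_4 = (0.203000·200 + 0.159000·90 + 0.157000·180 + 0.503000·90) / 0.42755 = 128.44 / 0.42755 ≈ 300.41

x_4 = 300.41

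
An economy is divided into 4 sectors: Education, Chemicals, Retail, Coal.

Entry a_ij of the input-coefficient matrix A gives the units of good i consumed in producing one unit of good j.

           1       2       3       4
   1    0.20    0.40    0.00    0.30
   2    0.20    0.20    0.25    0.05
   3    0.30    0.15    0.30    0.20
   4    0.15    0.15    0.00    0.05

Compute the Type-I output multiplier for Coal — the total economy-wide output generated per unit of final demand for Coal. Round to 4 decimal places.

I − A =
  [   0.80    -0.40     0.00    -0.30]
  [  -0.20     0.80    -0.25    -0.05]
  [  -0.30    -0.15     0.70    -0.20]
  [  -0.15    -0.15     0.00     0.95]
Compute the cofactors C_ij = (−1)^(i+j)·(3×3 minor ij) of I−A; the adjugate is their transpose:
adj(I−A) = Cᵀ =
  [ 0.483625   0.297500   0.106250   0.190750]
  [ 0.217000   0.500500   0.178750   0.132500]
  [ 0.285375   0.270750   0.478000   0.205000]
  [ 0.110625   0.126000   0.045000   0.332000]
det(I−A) = Σ_j (I−A)_1j·C_1j = (0.80)(0.483625) + (-0.40)(0.217000) + (0.00)(0.285375) + (-0.30)(0.110625) = 0.2669125
(I − A)⁻¹ = adj(I−A) / det(I−A) ≈
  [   1.81192     1.11460     0.39807     0.71465]
  [   0.81300     1.87515     0.66970     0.49642]
  [   1.06917     1.01438     1.79085     0.76804]
  [   0.41446     0.47206     0.16859     1.24385]
The output multiplier for sector j is the column-j sum of the Leontief inverse (I − A)⁻¹ = adj(I−A) / det(I−A).
Column 4 of adj(I−A): (0.190750, 0.132500, 0.205000, 0.332000); det(I−A) = 0.2669125.
m_4 = (0.190750 + 0.132500 + 0.205000 + 0.332000) / 0.2669125 = 0.86025 / 0.2669125 ≈ 3.2230.

m_4 = 3.2230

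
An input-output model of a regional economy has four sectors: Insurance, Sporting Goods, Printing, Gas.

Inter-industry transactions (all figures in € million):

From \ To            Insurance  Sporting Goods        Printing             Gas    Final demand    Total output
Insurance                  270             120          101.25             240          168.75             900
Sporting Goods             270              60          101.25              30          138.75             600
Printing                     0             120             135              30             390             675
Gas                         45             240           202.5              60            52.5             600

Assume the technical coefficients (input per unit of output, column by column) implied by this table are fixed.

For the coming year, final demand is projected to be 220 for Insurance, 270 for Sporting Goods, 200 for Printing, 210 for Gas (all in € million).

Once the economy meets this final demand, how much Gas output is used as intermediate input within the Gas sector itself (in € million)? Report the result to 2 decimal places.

z_44 = 81.93

Technical coefficients a_ij = z_ij / X_j:
  a_11 = 270/900 = 0.30, a_21 = 270/900 = 0.30, a_31 = 0/900 = 0.00, a_41 = 45/900 = 0.05
  a_12 = 120/600 = 0.20, a_22 = 60/600 = 0.10, a_32 = 120/600 = 0.20, a_42 = 240/600 = 0.40
  a_13 = 101.25/675 = 0.15, a_23 = 101.25/675 = 0.15, a_33 = 135/675 = 0.20, a_43 = 202.5/675 = 0.30
  a_14 = 240/600 = 0.40, a_24 = 30/600 = 0.05, a_34 = 30/600 = 0.05, a_44 = 60/600 = 0.10
I − A =
  [   0.70    -0.20    -0.15    -0.40]
  [  -0.30     0.90    -0.15    -0.05]
  [   0.00    -0.20     0.80    -0.05]
  [  -0.05    -0.40    -0.30     0.90]
Compute the cofactors C_ij = (−1)^(i+j)·(3×3 minor ij) of I−A; the adjugate is their transpose:
adj(I−A) = Cᵀ =
  [ 0.585500   0.323000   0.280500   0.293750]
  [ 0.213875   0.477125   0.178875   0.131500]
  [ 0.062750   0.136500   0.432500   0.059500]
  [ 0.148500   0.275500   0.239250   0.426000]
det(I−A) = Σ_j (I−A)_1j·C_1j = (0.70)(0.585500) + (-0.20)(0.213875) + (-0.15)(0.062750) + (-0.40)(0.148500) = 0.2982625
(I − A)⁻¹ = adj(I−A) / det(I−A) ≈
  [   1.9630     1.0829     0.9404     0.9849]
  [   0.7171     1.5997     0.5997     0.4409]
  [   0.2104     0.4577     1.4501     0.1995]
  [   0.4979     0.9237     0.8021     1.4283]
First solve x = (I − A)⁻¹ d = adj(I−A)·d / det(I−A); in particular x_4 = (0.148500·220 + 0.275500·270 + 0.239250·200 + 0.426000·210) / 0.2982625 = 244.365 / 0.2982625 ≈ 819.2951.
Intermediate flow from 4 to 4: z_44 = a_44 · x_4 = 0.10 × 244.365 / 0.2982625 = 24.4365 / 0.2982625 ≈ 81.93.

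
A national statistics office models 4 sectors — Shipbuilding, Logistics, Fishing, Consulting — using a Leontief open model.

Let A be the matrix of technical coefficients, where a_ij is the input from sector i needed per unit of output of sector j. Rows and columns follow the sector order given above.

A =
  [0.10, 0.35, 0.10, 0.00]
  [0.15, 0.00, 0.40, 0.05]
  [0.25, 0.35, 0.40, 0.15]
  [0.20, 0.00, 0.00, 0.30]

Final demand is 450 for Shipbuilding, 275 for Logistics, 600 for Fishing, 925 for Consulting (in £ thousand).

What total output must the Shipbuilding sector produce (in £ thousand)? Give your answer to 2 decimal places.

I − A =
  [   0.90    -0.35    -0.10     0.00]
  [  -0.15     1.00    -0.40    -0.05]
  [  -0.25    -0.35     0.60    -0.15]
  [  -0.20     0.00     0.00     0.70]
Compute the cofactors C_ij = (−1)^(i+j)·(3×3 minor ij) of I−A; the adjugate is their transpose:
adj(I−A) = Cᵀ =
  [ 0.32200   0.17150   0.16800   0.04825]
  [ 0.15100   0.35750   0.26350   0.08200]
  [ 0.24525   0.29225   0.58975   0.14725]
  [ 0.09200   0.04900   0.04800   0.31725]
det(I−A) = Σ_j (I−A)_1j·C_1j = (0.90)(0.32200) + (-0.35)(0.15100) + (-0.10)(0.24525) + (0.00)(0.09200) = 0.212425
(I − A)⁻¹ = adj(I−A) / det(I−A) ≈
  [   1.5158     0.8073     0.7909     0.2271]
  [   0.7108     1.6829     1.2404     0.3860]
  [   1.1545     1.3758     2.7763     0.6932]
  [   0.4331     0.2307     0.2260     1.4935]
x = (I − A)⁻¹ d = adj(I−A)·d / det(I−A), with det(I−A) = 0.212425:
  x_S = (0.32200·450 + 0.17150·275 + 0.16800·600 + 0.04825·925) / 0.212425 = 337.49375 / 0.212425 ≈ 1588.77
  x_L = (0.15100·450 + 0.35750·275 + 0.26350·600 + 0.08200·925) / 0.212425 = 400.2125 / 0.212425 ≈ 1884.02
  x_F = (0.24525·450 + 0.29225·275 + 0.58975·600 + 0.14725·925) / 0.212425 = 680.7875 / 0.212425 ≈ 3204.84
  x_C = (0.09200·450 + 0.04900·275 + 0.04800·600 + 0.31725·925) / 0.212425 = 377.13125 / 0.212425 ≈ 1775.36

x_S = 1588.77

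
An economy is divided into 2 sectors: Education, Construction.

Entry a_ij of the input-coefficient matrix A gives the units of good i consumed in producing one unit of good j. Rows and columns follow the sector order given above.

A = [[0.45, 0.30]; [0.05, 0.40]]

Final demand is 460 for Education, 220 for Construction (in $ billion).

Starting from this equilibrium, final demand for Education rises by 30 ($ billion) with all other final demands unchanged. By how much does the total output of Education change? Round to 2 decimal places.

I − A =
  [   0.55    -0.30]
  [  -0.05     0.60]
det(I−A) = (0.55)(0.60) − (-0.30)(-0.05) = 0.3150
adj(I−A) = [[0.60, 0.30], [0.05, 0.55]]
(I − A)⁻¹ = adj(I−A) / det(I−A) ≈
  [   1.9048     0.9524]
  [   0.1587     1.7460]
Δx = (I − A)⁻¹ Δd with Δd having +30 in the Education component and 0 elsewhere.
So Δx_E = L_EE · (+30), where L_EE = adj(I−A)_EE / det(I−A) = 0.60 / 0.3150.
Δx_E = 0.60 × (+30) / 0.3150 = 18.00 / 0.3150 ≈ 57.14.

Δx_E = 57.14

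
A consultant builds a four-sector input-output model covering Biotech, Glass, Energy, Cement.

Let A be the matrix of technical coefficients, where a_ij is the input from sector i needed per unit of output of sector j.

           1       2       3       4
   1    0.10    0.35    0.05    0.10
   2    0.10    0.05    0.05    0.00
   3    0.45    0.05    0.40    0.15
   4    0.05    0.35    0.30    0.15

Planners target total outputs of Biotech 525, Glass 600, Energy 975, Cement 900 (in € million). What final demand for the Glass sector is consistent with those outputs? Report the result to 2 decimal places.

d_2 = 468.75

I − A =
  [   0.90    -0.35    -0.05    -0.10]
  [  -0.10     0.95    -0.05     0.00]
  [  -0.45    -0.05     0.60    -0.15]
  [  -0.05    -0.35    -0.30     0.85]
d = (I − A) x:
  d_1 = (+0.90)·525 + (-0.35)·600 + (-0.05)·975 + (-0.10)·900 = 123.75
  d_2 = (-0.10)·525 + (+0.95)·600 + (-0.05)·975 + (+0.00)·900 = 468.75
  d_3 = (-0.45)·525 + (-0.05)·600 + (+0.60)·975 + (-0.15)·900 = 183.75
  d_4 = (-0.05)·525 + (-0.35)·600 + (-0.30)·975 + (+0.85)·900 = 236.25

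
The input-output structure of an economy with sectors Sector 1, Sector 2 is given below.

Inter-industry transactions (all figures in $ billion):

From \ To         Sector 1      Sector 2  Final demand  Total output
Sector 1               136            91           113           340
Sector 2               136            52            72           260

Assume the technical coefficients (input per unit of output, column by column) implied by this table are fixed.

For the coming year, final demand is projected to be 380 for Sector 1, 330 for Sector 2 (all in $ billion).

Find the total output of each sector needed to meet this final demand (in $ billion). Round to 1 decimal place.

x_1 = 1233.8, x_2 = 1029.4

Technical coefficients a_ij = z_ij / X_j:
  a_11 = 136/340 = 0.40, a_21 = 136/340 = 0.40
  a_12 = 91/260 = 0.35, a_22 = 52/260 = 0.20
I − A =
  [   0.60    -0.35]
  [  -0.40     0.80]
det(I−A) = (0.60)(0.80) − (-0.35)(-0.40) = 0.3400
adj(I−A) = [[0.80, 0.35], [0.40, 0.60]]
(I − A)⁻¹ = adj(I−A) / det(I−A) ≈
  [   2.3529     1.0294]
  [   1.1765     1.7647]
x = (I − A)⁻¹ d = adj(I−A)·d / det(I−A), with det(I−A) = 0.3400:
  x_1 = (0.80·380 + 0.35·330) / 0.3400 = 419.50 / 0.3400 ≈ 1233.8
  x_2 = (0.40·380 + 0.60·330) / 0.3400 = 350.00 / 0.3400 ≈ 1029.4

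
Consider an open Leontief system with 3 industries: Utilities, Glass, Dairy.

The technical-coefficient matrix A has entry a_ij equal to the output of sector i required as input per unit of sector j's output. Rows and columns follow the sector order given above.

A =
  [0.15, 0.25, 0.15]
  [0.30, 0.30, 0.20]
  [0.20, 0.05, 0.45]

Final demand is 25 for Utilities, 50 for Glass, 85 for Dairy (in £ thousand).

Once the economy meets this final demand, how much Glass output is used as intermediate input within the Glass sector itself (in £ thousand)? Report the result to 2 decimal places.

I − A =
  [   0.85    -0.25    -0.15]
  [  -0.30     0.70    -0.20]
  [  -0.20    -0.05     0.55]
Cofactors of I−A, C_ij = (−1)^(i+j)·(minor ij) (rows/columns in the sector order above):
  C_11 = (0.70)(0.55) − (-0.20)(-0.05) = 0.3750
  C_12 = −[(-0.30)(0.55) − (-0.20)(-0.20)] = 0.2050
  C_13 = (-0.30)(-0.05) − (0.70)(-0.20) = 0.1550
  C_21 = −[(-0.25)(0.55) − (-0.15)(-0.05)] = 0.1450
  C_22 = (0.85)(0.55) − (-0.15)(-0.20) = 0.4375
  C_23 = −[(0.85)(-0.05) − (-0.25)(-0.20)] = 0.0925
  C_31 = (-0.25)(-0.20) − (-0.15)(0.70) = 0.1550
  C_32 = −[(0.85)(-0.20) − (-0.15)(-0.30)] = 0.2150
  C_33 = (0.85)(0.70) − (-0.25)(-0.30) = 0.5200
det(I−A) = Σ_j (I−A)_1j·C_1j = (0.85)(0.3750) + (-0.25)(0.2050) + (-0.15)(0.1550) = 0.24425
adj(I−A) = Cᵀ =
  [ 0.3750   0.1450   0.1550]
  [ 0.2050   0.4375   0.2150]
  [ 0.1550   0.0925   0.5200]
(I − A)⁻¹ = adj(I−A) / det(I−A) ≈
  [   1.5353     0.5937     0.6346]
  [   0.8393     1.7912     0.8802]
  [   0.6346     0.3787     2.1290]
First solve x = (I − A)⁻¹ d = adj(I−A)·d / det(I−A); in particular x_2 = (0.2050·25 + 0.4375·50 + 0.2150·85) / 0.24425 = 45.275 / 0.24425 ≈ 185.3634.
Intermediate flow from 2 to 2: z_22 = a_22 · x_2 = 0.30 × 45.275 / 0.24425 = 13.5825 / 0.24425 ≈ 55.61.

z_22 = 55.61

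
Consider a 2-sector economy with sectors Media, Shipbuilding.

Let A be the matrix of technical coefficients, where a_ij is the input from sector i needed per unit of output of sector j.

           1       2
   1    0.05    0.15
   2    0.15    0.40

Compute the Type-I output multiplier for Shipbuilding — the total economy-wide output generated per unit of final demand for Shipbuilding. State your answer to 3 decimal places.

m_2 = 2.009

I − A =
  [   0.95    -0.15]
  [  -0.15     0.60]
det(I−A) = (0.95)(0.60) − (-0.15)(-0.15) = 0.5475
adj(I−A) = [[0.60, 0.15], [0.15, 0.95]]
(I − A)⁻¹ = adj(I−A) / det(I−A) ≈
  [   1.0959     0.2740]
  [   0.2740     1.7352]
The output multiplier for sector j is the column-j sum of the Leontief inverse (I − A)⁻¹ = adj(I−A) / det(I−A).
Column 2 of adj(I−A): (0.15, 0.95); det(I−A) = 0.5475.
m_2 = (0.15 + 0.95) / 0.5475 = 1.10 / 0.5475 ≈ 2.009.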